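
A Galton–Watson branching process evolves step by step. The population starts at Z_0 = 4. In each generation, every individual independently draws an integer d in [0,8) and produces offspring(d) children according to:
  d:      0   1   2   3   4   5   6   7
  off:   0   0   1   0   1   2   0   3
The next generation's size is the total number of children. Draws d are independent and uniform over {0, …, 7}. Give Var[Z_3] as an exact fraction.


Outcome values over d=0..7: [0, 0, 1, 0, 1, 2, 0, 3]
Σy = 7, Σy² = 15, M = 8
μ = 7/8 = 7/8,  σ² = 15/8 − (7/8)² = 71/64
V_0 = 0, E_0 = 4
V_1 = 71/64·E_0 + (7/8)²·V_0 = 71/16;  E_1 = 7/2
V_2 = 71/64·E_1 + (7/8)²·V_1 = 7455/1024;  E_2 = 49/16
V_3 = 71/64·E_2 + (7/8)²·V_2 = 587951/65536;  E_3 = 343/128

587951/65536


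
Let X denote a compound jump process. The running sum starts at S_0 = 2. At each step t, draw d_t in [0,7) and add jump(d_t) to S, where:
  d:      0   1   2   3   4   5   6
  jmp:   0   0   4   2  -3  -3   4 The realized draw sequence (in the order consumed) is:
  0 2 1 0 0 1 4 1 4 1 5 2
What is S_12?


t=0: S=2, d=0, jump=0, S_1=2
t=1: S=2, d=2, jump=4, S_2=6
t=2: S=6, d=1, jump=0, S_3=6
t=3: S=6, d=0, jump=0, S_4=6
t=4: S=6, d=0, jump=0, S_5=6
t=5: S=6, d=1, jump=0, S_6=6
t=6: S=6, d=4, jump=-3, S_7=3
t=7: S=3, d=1, jump=0, S_8=3
t=8: S=3, d=4, jump=-3, S_9=0
t=9: S=0, d=1, jump=0, S_10=0
t=10: S=0, d=5, jump=-3, S_11=-3
t=11: S=-3, d=2, jump=4, S_12=1

1


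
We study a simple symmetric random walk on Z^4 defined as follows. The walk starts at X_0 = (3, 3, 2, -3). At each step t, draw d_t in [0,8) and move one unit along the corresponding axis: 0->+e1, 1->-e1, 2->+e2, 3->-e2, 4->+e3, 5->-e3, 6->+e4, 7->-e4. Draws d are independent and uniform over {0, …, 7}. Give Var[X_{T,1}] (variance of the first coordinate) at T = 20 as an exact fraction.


Outcome values over d=0..7: [1, -1, 0, 0, 0, 0, 0, 0]
Σy = 0, Σy² = 2, M = 8
μ = 0/8 = 0,  σ² = 2/8 − (0)² = 1/4
Independent increments: Var[X_20] = 20·σ² = 20·(1/4) = 5

5


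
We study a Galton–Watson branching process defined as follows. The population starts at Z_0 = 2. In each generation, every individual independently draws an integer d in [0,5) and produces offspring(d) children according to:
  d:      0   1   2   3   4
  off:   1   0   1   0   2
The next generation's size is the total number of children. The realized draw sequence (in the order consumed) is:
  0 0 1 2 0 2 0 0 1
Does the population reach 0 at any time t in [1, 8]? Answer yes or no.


yes

gen 0: Z_0=2, draws=[0, 0], offspring=[1, 1], Z_1=2
gen 1: Z_1=2, draws=[1, 2], offspring=[0, 1], Z_2=1
gen 2: Z_2=1, draws=[0], offspring=[1], Z_3=1
gen 3: Z_3=1, draws=[2], offspring=[1], Z_4=1
gen 4: Z_4=1, draws=[0], offspring=[1], Z_5=1
gen 5: Z_5=1, draws=[0], offspring=[1], Z_6=1
gen 6: Z_6=1, draws=[1], offspring=[0], Z_7=0
gen 7: Z_7=0, draws=[], offspring=[], Z_8=0


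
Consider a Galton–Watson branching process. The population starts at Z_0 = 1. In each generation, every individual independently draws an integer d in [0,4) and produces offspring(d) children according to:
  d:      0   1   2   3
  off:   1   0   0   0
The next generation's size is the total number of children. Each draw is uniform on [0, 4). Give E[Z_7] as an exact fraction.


Outcome values over d=0..3: [1, 0, 0, 0]
Σy = 1, Σy² = 1, M = 4
μ = 1/4 = 1/4,  σ² = 1/4 − (1/4)² = 3/16
E[Z_0] = 1
E[Z_1] = 1/4·E[Z_0] = 1/4
E[Z_2] = 1/4·E[Z_1] = 1/16
E[Z_3] = 1/4·E[Z_2] = 1/64
E[Z_4] = 1/4·E[Z_3] = 1/256
E[Z_5] = 1/4·E[Z_4] = 1/1024
E[Z_6] = 1/4·E[Z_5] = 1/4096
E[Z_7] = 1/4·E[Z_6] = 1/16384

1/16384


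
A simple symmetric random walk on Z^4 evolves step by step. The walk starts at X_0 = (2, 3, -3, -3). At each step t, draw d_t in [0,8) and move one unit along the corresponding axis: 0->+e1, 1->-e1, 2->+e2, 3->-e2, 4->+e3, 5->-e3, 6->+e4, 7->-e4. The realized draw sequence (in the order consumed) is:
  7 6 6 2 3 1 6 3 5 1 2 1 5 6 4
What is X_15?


(-1, 3, -4, 0)

t=0: X=(2, 3, -3, -3), d=7 → -e4, X_1=(2, 3, -3, -4)
t=1: X=(2, 3, -3, -4), d=6 → +e4, X_2=(2, 3, -3, -3)
t=2: X=(2, 3, -3, -3), d=6 → +e4, X_3=(2, 3, -3, -2)
t=3: X=(2, 3, -3, -2), d=2 → +e2, X_4=(2, 4, -3, -2)
t=4: X=(2, 4, -3, -2), d=3 → -e2, X_5=(2, 3, -3, -2)
t=5: X=(2, 3, -3, -2), d=1 → -e1, X_6=(1, 3, -3, -2)
t=6: X=(1, 3, -3, -2), d=6 → +e4, X_7=(1, 3, -3, -1)
t=7: X=(1, 3, -3, -1), d=3 → -e2, X_8=(1, 2, -3, -1)
t=8: X=(1, 2, -3, -1), d=5 → -e3, X_9=(1, 2, -4, -1)
t=9: X=(1, 2, -4, -1), d=1 → -e1, X_10=(0, 2, -4, -1)
t=10: X=(0, 2, -4, -1), d=2 → +e2, X_11=(0, 3, -4, -1)
t=11: X=(0, 3, -4, -1), d=1 → -e1, X_12=(-1, 3, -4, -1)
t=12: X=(-1, 3, -4, -1), d=5 → -e3, X_13=(-1, 3, -5, -1)
t=13: X=(-1, 3, -5, -1), d=6 → +e4, X_14=(-1, 3, -5, 0)
t=14: X=(-1, 3, -5, 0), d=4 → +e3, X_15=(-1, 3, -4, 0)


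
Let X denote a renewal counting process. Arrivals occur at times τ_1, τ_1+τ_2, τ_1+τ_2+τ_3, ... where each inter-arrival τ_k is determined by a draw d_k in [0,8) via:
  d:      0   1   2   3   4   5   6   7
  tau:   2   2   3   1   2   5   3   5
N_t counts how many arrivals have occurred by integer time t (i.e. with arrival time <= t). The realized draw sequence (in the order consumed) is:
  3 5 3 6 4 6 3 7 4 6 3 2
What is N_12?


5

draw d_1=3: τ_1=1, arrival time A_1=1
draw d_2=5: τ_2=5, arrival time A_2=6
draw d_3=3: τ_3=1, arrival time A_3=7
draw d_4=6: τ_4=3, arrival time A_4=10
draw d_5=4: τ_5=2, arrival time A_5=12
draw d_6=6: τ_6=3, arrival time A_6=15
draw d_7=3: τ_7=1, arrival time A_7=16
draw d_8=7: τ_8=5, arrival time A_8=21
draw d_9=4: τ_9=2, arrival time A_9=23
draw d_10=6: τ_10=3, arrival time A_10=26
draw d_11=3: τ_11=1, arrival time A_11=27
draw d_12=2: τ_12=3, arrival time A_12=30
N_t over t=0..12: 0:0 1:1 2:1 3:1 4:1 5:1 6:2 7:3 8:3 9:3 10:4 11:4 12:5


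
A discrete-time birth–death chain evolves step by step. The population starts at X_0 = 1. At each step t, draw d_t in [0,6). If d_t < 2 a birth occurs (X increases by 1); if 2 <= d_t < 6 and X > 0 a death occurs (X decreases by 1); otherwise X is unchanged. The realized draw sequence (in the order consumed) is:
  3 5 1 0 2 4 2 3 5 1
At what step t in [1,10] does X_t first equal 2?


t=0: X=1, d=3 → death, X_1=0
t=1: X=0, d=5 → hold, X_2=0
t=2: X=0, d=1 → birth, X_3=1
t=3: X=1, d=0 → birth, X_4=2
t=4: X=2, d=2 → death, X_5=1
t=5: X=1, d=4 → death, X_6=0
t=6: X=0, d=2 → hold, X_7=0
t=7: X=0, d=3 → hold, X_8=0
t=8: X=0, d=5 → hold, X_9=0
t=9: X=0, d=1 → birth, X_10=1

4


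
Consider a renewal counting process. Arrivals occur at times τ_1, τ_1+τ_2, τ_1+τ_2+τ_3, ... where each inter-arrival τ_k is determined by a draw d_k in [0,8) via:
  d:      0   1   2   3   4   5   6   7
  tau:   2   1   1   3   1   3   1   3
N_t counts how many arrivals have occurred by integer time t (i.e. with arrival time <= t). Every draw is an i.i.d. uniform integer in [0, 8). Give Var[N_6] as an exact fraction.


249367/262144

Inter-arrival values over d=0..7: [2, 1, 1, 3, 1, 3, 1, 3]
Each d has probability 1/8, so the pmf of τ is: f(1) = 1/2, f(2) = 1/8, f(3) = 3/8
Let p_n(j) = P(N_n = j), with p_0 = [1]. Condition on τ_1: p_n(0) = P(τ > n), and for j >= 1, p_n(j) = Σ_{k<=n} f(k)·p_{n−k}(j−1)
p_1 = [1/2, 1/2]  (j = 0..1)
p_2 = [3/8, 3/8, 1/4]  (j = 0..2)
p_3 = [0, 5/8, 1/4, 1/8]  (j = 0..3)
p_4 = [0, 15/64, 35/64, 5/32, 1/16]  (j = 0..4)
p_5 = [0, 9/64, 43/128, 51/128, 3/32, 1/32]  (j = 0..5)
p_6 = [0, 0, 171/512, 169/512, 17/64, 7/128, 1/64]  (j = 0..6)
E[N_6] = Σ j·p_6(j) = 1581/512;  E[N_6²] = Σ j²·p_6(j) = 5369/512
Var[N_6] = 5369/512 − (1581/512)² = 249367/262144


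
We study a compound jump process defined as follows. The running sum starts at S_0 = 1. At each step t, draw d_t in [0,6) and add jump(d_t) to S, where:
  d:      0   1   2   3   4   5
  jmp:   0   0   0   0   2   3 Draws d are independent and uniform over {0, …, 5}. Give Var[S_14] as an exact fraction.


371/18

Outcome values over d=0..5: [0, 0, 0, 0, 2, 3]
Σy = 5, Σy² = 13, M = 6
μ = 5/6 = 5/6,  σ² = 13/6 − (5/6)² = 53/36
Independent increments: Var[S_14] = 14·σ² = 14·(53/36) = 371/18


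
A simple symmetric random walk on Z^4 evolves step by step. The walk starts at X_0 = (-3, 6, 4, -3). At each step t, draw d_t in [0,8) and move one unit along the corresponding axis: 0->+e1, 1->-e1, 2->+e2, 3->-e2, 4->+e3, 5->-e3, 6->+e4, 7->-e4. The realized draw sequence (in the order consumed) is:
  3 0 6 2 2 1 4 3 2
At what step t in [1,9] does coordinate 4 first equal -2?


3

t=0: X=(-3, 6, 4, -3), d=3 → -e2, X_1=(-3, 5, 4, -3)
t=1: X=(-3, 5, 4, -3), d=0 → +e1, X_2=(-2, 5, 4, -3)
t=2: X=(-2, 5, 4, -3), d=6 → +e4, X_3=(-2, 5, 4, -2)
t=3: X=(-2, 5, 4, -2), d=2 → +e2, X_4=(-2, 6, 4, -2)
t=4: X=(-2, 6, 4, -2), d=2 → +e2, X_5=(-2, 7, 4, -2)
t=5: X=(-2, 7, 4, -2), d=1 → -e1, X_6=(-3, 7, 4, -2)
t=6: X=(-3, 7, 4, -2), d=4 → +e3, X_7=(-3, 7, 5, -2)
t=7: X=(-3, 7, 5, -2), d=3 → -e2, X_8=(-3, 6, 5, -2)
t=8: X=(-3, 6, 5, -2), d=2 → +e2, X_9=(-3, 7, 5, -2)


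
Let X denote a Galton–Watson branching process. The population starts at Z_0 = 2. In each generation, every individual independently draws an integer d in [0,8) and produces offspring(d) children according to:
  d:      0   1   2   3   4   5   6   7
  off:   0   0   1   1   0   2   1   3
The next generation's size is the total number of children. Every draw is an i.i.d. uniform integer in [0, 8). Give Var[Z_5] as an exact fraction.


Outcome values over d=0..7: [0, 0, 1, 1, 0, 2, 1, 3]
Σy = 8, Σy² = 16, M = 8
μ = 8/8 = 1,  σ² = 16/8 − (1)² = 1
V_0 = 0, E_0 = 2
V_1 = 1·E_0 + (1)²·V_0 = 2;  E_1 = 2
V_2 = 1·E_1 + (1)²·V_1 = 4;  E_2 = 2
V_3 = 1·E_2 + (1)²·V_2 = 6;  E_3 = 2
V_4 = 1·E_3 + (1)²·V_3 = 8;  E_4 = 2
V_5 = 1·E_4 + (1)²·V_4 = 10;  E_5 = 2

10


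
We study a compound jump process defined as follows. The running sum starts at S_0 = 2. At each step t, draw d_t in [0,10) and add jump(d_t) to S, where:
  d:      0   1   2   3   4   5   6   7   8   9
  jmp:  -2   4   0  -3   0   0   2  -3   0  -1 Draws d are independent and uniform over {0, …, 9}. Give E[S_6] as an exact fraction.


1/5

Outcome values over d=0..9: [-2, 4, 0, -3, 0, 0, 2, -3, 0, -1]
Σy = -3, Σy² = 43, M = 10
μ = -3/10 = -3/10,  σ² = 43/10 − (-3/10)² = 421/100
E[S_6] = 2 + 6·(-3/10) = 1/5


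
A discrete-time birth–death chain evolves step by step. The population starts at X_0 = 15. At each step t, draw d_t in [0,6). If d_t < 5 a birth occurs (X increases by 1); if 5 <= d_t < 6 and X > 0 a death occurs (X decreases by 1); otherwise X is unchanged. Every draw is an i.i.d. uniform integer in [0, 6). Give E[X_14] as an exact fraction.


X can drop by at most 1 per step and X_0 = 15 > T = 14, so X_t >= 15 − t >= 1 > 0 for every t <= 14: the floor at 0 (the 'and X > 0' condition) never binds. Hence X_14 = X_0 + Σ_{t<14} Y_t with i.i.d. increments Y_t = y(d_t) ∈ {+1, −1, 0}.
Outcome values over d=0..5: [1, 1, 1, 1, 1, -1]
Σy = 4, Σy² = 6, M = 6
μ = 4/6 = 2/3,  σ² = 6/6 − (2/3)² = 5/9
E[X_14] = 15 + 14·(2/3) = 73/3

73/3


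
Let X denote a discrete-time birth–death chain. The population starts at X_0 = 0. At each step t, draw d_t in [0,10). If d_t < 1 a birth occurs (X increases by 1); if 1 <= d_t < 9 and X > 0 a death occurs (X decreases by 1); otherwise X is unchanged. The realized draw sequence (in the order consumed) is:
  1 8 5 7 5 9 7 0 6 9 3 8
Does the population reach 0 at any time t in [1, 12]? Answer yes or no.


yes

t=0: X=0, d=1 → hold, X_1=0
t=1: X=0, d=8 → hold, X_2=0
t=2: X=0, d=5 → hold, X_3=0
t=3: X=0, d=7 → hold, X_4=0
t=4: X=0, d=5 → hold, X_5=0
t=5: X=0, d=9 → hold, X_6=0
t=6: X=0, d=7 → hold, X_7=0
t=7: X=0, d=0 → birth, X_8=1
t=8: X=1, d=6 → death, X_9=0
t=9: X=0, d=9 → hold, X_10=0
t=10: X=0, d=3 → hold, X_11=0
t=11: X=0, d=8 → hold, X_12=0


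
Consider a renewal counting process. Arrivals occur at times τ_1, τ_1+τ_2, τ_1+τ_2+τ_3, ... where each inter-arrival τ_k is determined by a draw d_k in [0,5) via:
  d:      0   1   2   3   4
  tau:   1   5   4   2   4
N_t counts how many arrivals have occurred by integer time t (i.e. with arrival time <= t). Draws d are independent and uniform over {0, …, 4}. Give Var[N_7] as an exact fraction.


Inter-arrival values over d=0..4: [1, 5, 4, 2, 4]
Each d has probability 1/5, so the pmf of τ is: f(1) = 1/5, f(2) = 1/5, f(4) = 2/5, f(5) = 1/5
Let p_n(j) = P(N_n = j), with p_0 = [1]. Condition on τ_1: p_n(0) = P(τ > n), and for j >= 1, p_n(j) = Σ_{k<=n} f(k)·p_{n−k}(j−1)
p_1 = [4/5, 1/5]  (j = 0..1)
p_2 = [3/5, 9/25, 1/25]  (j = 0..2)
p_3 = [3/5, 7/25, 14/125, 1/125]  (j = 0..3)
p_4 = [1/5, 16/25, 16/125, 19/625, 1/625]  (j = 0..4)
p_5 = [0, 17/25, 33/125, 6/125, 24/3125, 1/3125]  (j = 0..5)
p_6 = [0, 11/25, 56/125, 59/625, 49/3125, 29/15625, 1/15625]  (j = 0..6)
p_7 = [0, 9/25, 51/125, 122/625, 99/3125, 73/15625, 34/78125, 1/78125]  (j = 0..7)
E[N_7] = Σ j·p_7(j) = 149561/78125;  E[N_7²] = Σ j²·p_7(j) = 342873/78125
Var[N_7] = 342873/78125 − (149561/78125)² = 4418460404/6103515625

4418460404/6103515625


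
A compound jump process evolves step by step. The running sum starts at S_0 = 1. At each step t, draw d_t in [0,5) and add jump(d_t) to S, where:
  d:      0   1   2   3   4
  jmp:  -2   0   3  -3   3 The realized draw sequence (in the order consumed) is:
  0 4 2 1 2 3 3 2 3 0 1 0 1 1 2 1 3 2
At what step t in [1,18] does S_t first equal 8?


t=0: S=1, d=0, jump=-2, S_1=-1
t=1: S=-1, d=4, jump=3, S_2=2
t=2: S=2, d=2, jump=3, S_3=5
t=3: S=5, d=1, jump=0, S_4=5
t=4: S=5, d=2, jump=3, S_5=8
t=5: S=8, d=3, jump=-3, S_6=5
t=6: S=5, d=3, jump=-3, S_7=2
t=7: S=2, d=2, jump=3, S_8=5
t=8: S=5, d=3, jump=-3, S_9=2
t=9: S=2, d=0, jump=-2, S_10=0
t=10: S=0, d=1, jump=0, S_11=0
t=11: S=0, d=0, jump=-2, S_12=-2
t=12: S=-2, d=1, jump=0, S_13=-2
t=13: S=-2, d=1, jump=0, S_14=-2
t=14: S=-2, d=2, jump=3, S_15=1
t=15: S=1, d=1, jump=0, S_16=1
t=16: S=1, d=3, jump=-3, S_17=-2
t=17: S=-2, d=2, jump=3, S_18=1

5


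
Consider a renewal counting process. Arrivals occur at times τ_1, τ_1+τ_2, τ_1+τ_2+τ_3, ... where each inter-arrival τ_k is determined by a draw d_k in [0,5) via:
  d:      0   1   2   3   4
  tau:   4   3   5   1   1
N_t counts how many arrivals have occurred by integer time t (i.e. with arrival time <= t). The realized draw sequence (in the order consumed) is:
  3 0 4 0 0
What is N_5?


2

draw d_1=3: τ_1=1, arrival time A_1=1
draw d_2=0: τ_2=4, arrival time A_2=5
draw d_3=4: τ_3=1, arrival time A_3=6
draw d_4=0: τ_4=4, arrival time A_4=10
draw d_5=0: τ_5=4, arrival time A_5=14
N_t over t=0..5: 0:0 1:1 2:1 3:1 4:1 5:2


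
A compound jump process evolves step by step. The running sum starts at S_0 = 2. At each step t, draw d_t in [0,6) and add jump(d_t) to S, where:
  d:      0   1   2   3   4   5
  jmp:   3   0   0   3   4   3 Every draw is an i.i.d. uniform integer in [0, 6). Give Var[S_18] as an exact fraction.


89/2

Outcome values over d=0..5: [3, 0, 0, 3, 4, 3]
Σy = 13, Σy² = 43, M = 6
μ = 13/6 = 13/6,  σ² = 43/6 − (13/6)² = 89/36
Independent increments: Var[S_18] = 18·σ² = 18·(89/36) = 89/2


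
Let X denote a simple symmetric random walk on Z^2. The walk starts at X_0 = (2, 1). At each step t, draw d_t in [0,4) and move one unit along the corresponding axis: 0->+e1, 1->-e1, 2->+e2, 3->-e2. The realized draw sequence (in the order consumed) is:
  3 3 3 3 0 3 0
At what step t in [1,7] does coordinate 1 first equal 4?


7

t=0: X=(2, 1), d=3 → -e2, X_1=(2, 0)
t=1: X=(2, 0), d=3 → -e2, X_2=(2, -1)
t=2: X=(2, -1), d=3 → -e2, X_3=(2, -2)
t=3: X=(2, -2), d=3 → -e2, X_4=(2, -3)
t=4: X=(2, -3), d=0 → +e1, X_5=(3, -3)
t=5: X=(3, -3), d=3 → -e2, X_6=(3, -4)
t=6: X=(3, -4), d=0 → +e1, X_7=(4, -4)


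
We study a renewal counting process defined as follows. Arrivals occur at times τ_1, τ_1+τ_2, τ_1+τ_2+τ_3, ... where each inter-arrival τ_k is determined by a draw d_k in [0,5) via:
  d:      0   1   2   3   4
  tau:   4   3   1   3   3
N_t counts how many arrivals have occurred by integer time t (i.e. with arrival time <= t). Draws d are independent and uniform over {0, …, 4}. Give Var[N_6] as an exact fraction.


Inter-arrival values over d=0..4: [4, 3, 1, 3, 3]
Each d has probability 1/5, so the pmf of τ is: f(1) = 1/5, f(3) = 3/5, f(4) = 1/5
Let p_n(j) = P(N_n = j), with p_0 = [1]. Condition on τ_1: p_n(0) = P(τ > n), and for j >= 1, p_n(j) = Σ_{k<=n} f(k)·p_{n−k}(j−1)
p_1 = [4/5, 1/5]  (j = 0..1)
p_2 = [4/5, 4/25, 1/25]  (j = 0..2)
p_3 = [1/5, 19/25, 4/125, 1/125]  (j = 0..3)
p_4 = [0, 18/25, 34/125, 4/625, 1/625]  (j = 0..4)
p_5 = [0, 16/25, 7/25, 49/625, 4/3125, 1/3125]  (j = 0..5)
p_6 = [0, 7/25, 77/125, 52/625, 64/3125, 4/15625, 1/15625]  (j = 0..6)
E[N_6] = Σ j·p_6(j) = 28831/15625;  E[N_6²] = Σ j²·p_6(j) = 59831/15625
Var[N_6] = 59831/15625 − (28831/15625)² = 103632814/244140625

103632814/244140625


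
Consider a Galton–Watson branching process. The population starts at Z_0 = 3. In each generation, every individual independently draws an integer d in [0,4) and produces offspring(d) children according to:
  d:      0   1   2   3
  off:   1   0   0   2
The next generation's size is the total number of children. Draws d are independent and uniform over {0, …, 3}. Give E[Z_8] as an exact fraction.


Outcome values over d=0..3: [1, 0, 0, 2]
Σy = 3, Σy² = 5, M = 4
μ = 3/4 = 3/4,  σ² = 5/4 − (3/4)² = 11/16
E[Z_0] = 3
E[Z_1] = 3/4·E[Z_0] = 9/4
E[Z_2] = 3/4·E[Z_1] = 27/16
E[Z_3] = 3/4·E[Z_2] = 81/64
E[Z_4] = 3/4·E[Z_3] = 243/256
E[Z_5] = 3/4·E[Z_4] = 729/1024
E[Z_6] = 3/4·E[Z_5] = 2187/4096
E[Z_7] = 3/4·E[Z_6] = 6561/16384
E[Z_8] = 3/4·E[Z_7] = 19683/65536

19683/65536


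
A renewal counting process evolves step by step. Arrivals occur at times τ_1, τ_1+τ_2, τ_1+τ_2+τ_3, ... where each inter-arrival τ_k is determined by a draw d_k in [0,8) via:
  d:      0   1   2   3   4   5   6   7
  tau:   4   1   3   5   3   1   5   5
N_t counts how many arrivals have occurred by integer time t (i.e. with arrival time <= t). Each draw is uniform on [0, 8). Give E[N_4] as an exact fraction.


213/256

Inter-arrival values over d=0..7: [4, 1, 3, 5, 3, 1, 5, 5]
Each d has probability 1/8, so the pmf of τ is: f(1) = 1/4, f(3) = 1/4, f(4) = 1/8, f(5) = 3/8
Renewal equation for m(n) = E[N_n]: condition on τ_1 = k (if k <= n, one arrival plus a fresh copy on the remaining n−k steps): m(n) = F(n) + Σ_{k<=n} f(k)·m(n−k), where F(n) = P(τ <= n) and m(0) = 0
m(1) = F(1) = 1/4
m(2) = F(2) + f(1)·m(1) = 1/4 + 1/4·1/4 = 5/16
m(3) = F(3) + f(1)·m(2) = 1/2 + 1/4·5/16 = 37/64
m(4) = F(4) + f(1)·m(3) + f(3)·m(1) = 5/8 + 1/4·37/64 + 1/4·1/4 = 213/256
E[N_4] = m(4) = 213/256


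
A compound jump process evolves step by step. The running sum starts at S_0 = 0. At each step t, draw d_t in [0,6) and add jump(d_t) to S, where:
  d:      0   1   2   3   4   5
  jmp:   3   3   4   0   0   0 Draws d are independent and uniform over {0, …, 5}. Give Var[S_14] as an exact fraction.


Outcome values over d=0..5: [3, 3, 4, 0, 0, 0]
Σy = 10, Σy² = 34, M = 6
μ = 10/6 = 5/3,  σ² = 34/6 − (5/3)² = 26/9
Independent increments: Var[S_14] = 14·σ² = 14·(26/9) = 364/9

364/9


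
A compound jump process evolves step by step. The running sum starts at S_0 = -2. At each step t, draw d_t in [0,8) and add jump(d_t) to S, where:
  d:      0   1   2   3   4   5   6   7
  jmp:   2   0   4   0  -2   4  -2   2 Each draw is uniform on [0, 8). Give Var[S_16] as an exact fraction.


80

Outcome values over d=0..7: [2, 0, 4, 0, -2, 4, -2, 2]
Σy = 8, Σy² = 48, M = 8
μ = 8/8 = 1,  σ² = 48/8 − (1)² = 5
Independent increments: Var[S_16] = 16·σ² = 16·(5) = 80


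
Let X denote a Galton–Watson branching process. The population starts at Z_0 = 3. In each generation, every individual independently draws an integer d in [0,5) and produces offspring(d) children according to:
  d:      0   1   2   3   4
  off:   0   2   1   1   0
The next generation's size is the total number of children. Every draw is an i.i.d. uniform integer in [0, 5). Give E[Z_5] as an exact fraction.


Outcome values over d=0..4: [0, 2, 1, 1, 0]
Σy = 4, Σy² = 6, M = 5
μ = 4/5 = 4/5,  σ² = 6/5 − (4/5)² = 14/25
E[Z_0] = 3
E[Z_1] = 4/5·E[Z_0] = 12/5
E[Z_2] = 4/5·E[Z_1] = 48/25
E[Z_3] = 4/5·E[Z_2] = 192/125
E[Z_4] = 4/5·E[Z_3] = 768/625
E[Z_5] = 4/5·E[Z_4] = 3072/3125

3072/3125


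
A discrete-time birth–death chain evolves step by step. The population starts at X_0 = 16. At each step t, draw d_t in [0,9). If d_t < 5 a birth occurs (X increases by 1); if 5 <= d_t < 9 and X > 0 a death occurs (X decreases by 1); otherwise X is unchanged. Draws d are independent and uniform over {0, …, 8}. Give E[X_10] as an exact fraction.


X can drop by at most 1 per step and X_0 = 16 > T = 10, so X_t >= 16 − t >= 6 > 0 for every t <= 10: the floor at 0 (the 'and X > 0' condition) never binds. Hence X_10 = X_0 + Σ_{t<10} Y_t with i.i.d. increments Y_t = y(d_t) ∈ {+1, −1, 0}.
Outcome values over d=0..8: [1, 1, 1, 1, 1, -1, -1, -1, -1]
Σy = 1, Σy² = 9, M = 9
μ = 1/9 = 1/9,  σ² = 9/9 − (1/9)² = 80/81
E[X_10] = 16 + 10·(1/9) = 154/9

154/9


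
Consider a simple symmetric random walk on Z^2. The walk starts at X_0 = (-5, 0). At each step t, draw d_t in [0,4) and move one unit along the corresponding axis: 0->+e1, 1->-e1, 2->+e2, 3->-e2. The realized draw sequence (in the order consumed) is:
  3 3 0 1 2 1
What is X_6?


(-6, -1)

t=0: X=(-5, 0), d=3 → -e2, X_1=(-5, -1)
t=1: X=(-5, -1), d=3 → -e2, X_2=(-5, -2)
t=2: X=(-5, -2), d=0 → +e1, X_3=(-4, -2)
t=3: X=(-4, -2), d=1 → -e1, X_4=(-5, -2)
t=4: X=(-5, -2), d=2 → +e2, X_5=(-5, -1)
t=5: X=(-5, -1), d=1 → -e1, X_6=(-6, -1)


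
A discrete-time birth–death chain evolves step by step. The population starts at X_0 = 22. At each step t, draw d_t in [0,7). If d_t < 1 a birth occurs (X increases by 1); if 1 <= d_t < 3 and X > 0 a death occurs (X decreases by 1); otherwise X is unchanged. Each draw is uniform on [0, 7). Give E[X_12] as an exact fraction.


X can drop by at most 1 per step and X_0 = 22 > T = 12, so X_t >= 22 − t >= 10 > 0 for every t <= 12: the floor at 0 (the 'and X > 0' condition) never binds. Hence X_12 = X_0 + Σ_{t<12} Y_t with i.i.d. increments Y_t = y(d_t) ∈ {+1, −1, 0}.
Outcome values over d=0..6: [1, -1, -1, 0, 0, 0, 0]
Σy = -1, Σy² = 3, M = 7
μ = -1/7 = -1/7,  σ² = 3/7 − (-1/7)² = 20/49
E[X_12] = 22 + 12·(-1/7) = 142/7

142/7


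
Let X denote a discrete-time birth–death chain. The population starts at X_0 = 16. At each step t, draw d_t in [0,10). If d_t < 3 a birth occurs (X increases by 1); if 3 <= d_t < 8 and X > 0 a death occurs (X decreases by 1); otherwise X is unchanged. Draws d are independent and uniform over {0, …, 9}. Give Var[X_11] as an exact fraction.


X can drop by at most 1 per step and X_0 = 16 > T = 11, so X_t >= 16 − t >= 5 > 0 for every t <= 11: the floor at 0 (the 'and X > 0' condition) never binds. Hence X_11 = X_0 + Σ_{t<11} Y_t with i.i.d. increments Y_t = y(d_t) ∈ {+1, −1, 0}.
Outcome values over d=0..9: [1, 1, 1, -1, -1, -1, -1, -1, 0, 0]
Σy = -2, Σy² = 8, M = 10
μ = -2/10 = -1/5,  σ² = 8/10 − (-1/5)² = 19/25
Independent increments: Var[X_11] = 11·σ² = 11·(19/25) = 209/25

209/25


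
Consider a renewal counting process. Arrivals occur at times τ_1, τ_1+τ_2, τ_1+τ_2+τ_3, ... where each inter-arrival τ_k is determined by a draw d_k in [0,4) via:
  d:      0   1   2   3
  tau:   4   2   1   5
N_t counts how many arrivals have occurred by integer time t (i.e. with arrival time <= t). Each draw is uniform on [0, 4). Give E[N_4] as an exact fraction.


273/256

Inter-arrival values over d=0..3: [4, 2, 1, 5]
Each d has probability 1/4, so the pmf of τ is: f(1) = 1/4, f(2) = 1/4, f(4) = 1/4, f(5) = 1/4
Renewal equation for m(n) = E[N_n]: condition on τ_1 = k (if k <= n, one arrival plus a fresh copy on the remaining n−k steps): m(n) = F(n) + Σ_{k<=n} f(k)·m(n−k), where F(n) = P(τ <= n) and m(0) = 0
m(1) = F(1) = 1/4
m(2) = F(2) + f(1)·m(1) = 1/2 + 1/4·1/4 = 9/16
m(3) = F(3) + f(1)·m(2) + f(2)·m(1) = 1/2 + 1/4·9/16 + 1/4·1/4 = 45/64
m(4) = F(4) + f(1)·m(3) + f(2)·m(2) = 3/4 + 1/4·45/64 + 1/4·9/16 = 273/256
E[N_4] = m(4) = 273/256


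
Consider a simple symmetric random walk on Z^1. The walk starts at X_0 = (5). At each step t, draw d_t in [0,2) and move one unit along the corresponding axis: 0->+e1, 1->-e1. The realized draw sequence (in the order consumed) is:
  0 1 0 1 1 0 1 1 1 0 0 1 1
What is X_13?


t=0: X=(5), d=0 → +e1, X_1=(6)
t=1: X=(6), d=1 → -e1, X_2=(5)
t=2: X=(5), d=0 → +e1, X_3=(6)
t=3: X=(6), d=1 → -e1, X_4=(5)
t=4: X=(5), d=1 → -e1, X_5=(4)
t=5: X=(4), d=0 → +e1, X_6=(5)
t=6: X=(5), d=1 → -e1, X_7=(4)
t=7: X=(4), d=1 → -e1, X_8=(3)
t=8: X=(3), d=1 → -e1, X_9=(2)
t=9: X=(2), d=0 → +e1, X_10=(3)
t=10: X=(3), d=0 → +e1, X_11=(4)
t=11: X=(4), d=1 → -e1, X_12=(3)
t=12: X=(3), d=1 → -e1, X_13=(2)

(2)


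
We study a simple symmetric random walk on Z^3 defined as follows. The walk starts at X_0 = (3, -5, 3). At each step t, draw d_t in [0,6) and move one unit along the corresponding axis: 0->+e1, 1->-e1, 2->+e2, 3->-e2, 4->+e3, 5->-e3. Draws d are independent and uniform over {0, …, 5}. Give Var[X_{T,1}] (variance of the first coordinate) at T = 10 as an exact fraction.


Outcome values over d=0..5: [1, -1, 0, 0, 0, 0]
Σy = 0, Σy² = 2, M = 6
μ = 0/6 = 0,  σ² = 2/6 − (0)² = 1/3
Independent increments: Var[X_10] = 10·σ² = 10·(1/3) = 10/3

10/3


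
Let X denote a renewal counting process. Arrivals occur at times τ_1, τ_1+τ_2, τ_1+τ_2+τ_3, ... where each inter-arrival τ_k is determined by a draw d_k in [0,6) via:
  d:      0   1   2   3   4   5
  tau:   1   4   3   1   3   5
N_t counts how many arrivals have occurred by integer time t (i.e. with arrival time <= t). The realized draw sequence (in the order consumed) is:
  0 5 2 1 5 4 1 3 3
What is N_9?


draw d_1=0: τ_1=1, arrival time A_1=1
draw d_2=5: τ_2=5, arrival time A_2=6
draw d_3=2: τ_3=3, arrival time A_3=9
draw d_4=1: τ_4=4, arrival time A_4=13
draw d_5=5: τ_5=5, arrival time A_5=18
draw d_6=4: τ_6=3, arrival time A_6=21
draw d_7=1: τ_7=4, arrival time A_7=25
draw d_8=3: τ_8=1, arrival time A_8=26
draw d_9=3: τ_9=1, arrival time A_9=27
N_t over t=0..9: 0:0 1:1 2:1 3:1 4:1 5:1 6:2 7:2 8:2 9:3

3


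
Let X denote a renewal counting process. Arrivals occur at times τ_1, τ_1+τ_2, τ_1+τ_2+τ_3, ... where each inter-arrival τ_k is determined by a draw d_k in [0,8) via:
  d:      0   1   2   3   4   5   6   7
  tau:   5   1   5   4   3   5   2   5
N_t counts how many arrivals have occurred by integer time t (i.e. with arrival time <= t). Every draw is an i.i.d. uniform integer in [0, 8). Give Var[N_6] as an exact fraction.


Inter-arrival values over d=0..7: [5, 1, 5, 4, 3, 5, 2, 5]
Each d has probability 1/8, so the pmf of τ is: f(1) = 1/8, f(2) = 1/8, f(3) = 1/8, f(4) = 1/8, f(5) = 1/2
Let p_n(j) = P(N_n = j), with p_0 = [1]. Condition on τ_1: p_n(0) = P(τ > n), and for j >= 1, p_n(j) = Σ_{k<=n} f(k)·p_{n−k}(j−1)
p_1 = [7/8, 1/8]  (j = 0..1)
p_2 = [3/4, 15/64, 1/64]  (j = 0..2)
p_3 = [5/8, 21/64, 23/512, 1/512]  (j = 0..3)
p_4 = [1/2, 13/32, 11/128, 31/4096, 1/4096]  (j = 0..4)
p_5 = [0, 27/32, 35/256, 75/4096, 39/32768, 1/32768]  (j = 0..5)
p_6 = [0, 43/64, 37/128, 145/4096, 57/16384, 47/262144, 1/262144]  (j = 0..6)
E[N_6] = Σ j·p_6(j) = 359409/262144;  E[N_6²] = Σ j²·p_6(j) = 578555/262144
Var[N_6] = 578555/262144 − (359409/262144)² = 22489892639/68719476736

22489892639/68719476736


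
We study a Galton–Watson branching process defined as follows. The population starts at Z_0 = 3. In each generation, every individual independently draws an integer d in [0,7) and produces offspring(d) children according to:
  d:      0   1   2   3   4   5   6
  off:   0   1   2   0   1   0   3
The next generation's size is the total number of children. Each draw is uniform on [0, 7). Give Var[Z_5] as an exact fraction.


120/7

Outcome values over d=0..6: [0, 1, 2, 0, 1, 0, 3]
Σy = 7, Σy² = 15, M = 7
μ = 7/7 = 1,  σ² = 15/7 − (1)² = 8/7
V_0 = 0, E_0 = 3
V_1 = 8/7·E_0 + (1)²·V_0 = 24/7;  E_1 = 3
V_2 = 8/7·E_1 + (1)²·V_1 = 48/7;  E_2 = 3
V_3 = 8/7·E_2 + (1)²·V_2 = 72/7;  E_3 = 3
V_4 = 8/7·E_3 + (1)²·V_3 = 96/7;  E_4 = 3
V_5 = 8/7·E_4 + (1)²·V_4 = 120/7;  E_5 = 3


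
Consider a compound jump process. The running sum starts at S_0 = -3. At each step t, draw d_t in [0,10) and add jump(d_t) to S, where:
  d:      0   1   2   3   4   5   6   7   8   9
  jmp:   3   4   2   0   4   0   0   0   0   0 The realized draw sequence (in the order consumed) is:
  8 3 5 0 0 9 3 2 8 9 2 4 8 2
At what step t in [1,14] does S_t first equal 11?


12

t=0: S=-3, d=8, jump=0, S_1=-3
t=1: S=-3, d=3, jump=0, S_2=-3
t=2: S=-3, d=5, jump=0, S_3=-3
t=3: S=-3, d=0, jump=3, S_4=0
t=4: S=0, d=0, jump=3, S_5=3
t=5: S=3, d=9, jump=0, S_6=3
t=6: S=3, d=3, jump=0, S_7=3
t=7: S=3, d=2, jump=2, S_8=5
t=8: S=5, d=8, jump=0, S_9=5
t=9: S=5, d=9, jump=0, S_10=5
t=10: S=5, d=2, jump=2, S_11=7
t=11: S=7, d=4, jump=4, S_12=11
t=12: S=11, d=8, jump=0, S_13=11
t=13: S=11, d=2, jump=2, S_14=13


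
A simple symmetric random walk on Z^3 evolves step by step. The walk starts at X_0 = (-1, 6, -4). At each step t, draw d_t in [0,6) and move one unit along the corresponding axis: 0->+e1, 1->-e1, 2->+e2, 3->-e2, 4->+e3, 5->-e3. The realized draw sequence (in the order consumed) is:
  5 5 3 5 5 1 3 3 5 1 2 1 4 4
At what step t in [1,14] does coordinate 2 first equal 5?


t=0: X=(-1, 6, -4), d=5 → -e3, X_1=(-1, 6, -5)
t=1: X=(-1, 6, -5), d=5 → -e3, X_2=(-1, 6, -6)
t=2: X=(-1, 6, -6), d=3 → -e2, X_3=(-1, 5, -6)
t=3: X=(-1, 5, -6), d=5 → -e3, X_4=(-1, 5, -7)
t=4: X=(-1, 5, -7), d=5 → -e3, X_5=(-1, 5, -8)
t=5: X=(-1, 5, -8), d=1 → -e1, X_6=(-2, 5, -8)
t=6: X=(-2, 5, -8), d=3 → -e2, X_7=(-2, 4, -8)
t=7: X=(-2, 4, -8), d=3 → -e2, X_8=(-2, 3, -8)
t=8: X=(-2, 3, -8), d=5 → -e3, X_9=(-2, 3, -9)
t=9: X=(-2, 3, -9), d=1 → -e1, X_10=(-3, 3, -9)
t=10: X=(-3, 3, -9), d=2 → +e2, X_11=(-3, 4, -9)
t=11: X=(-3, 4, -9), d=1 → -e1, X_12=(-4, 4, -9)
t=12: X=(-4, 4, -9), d=4 → +e3, X_13=(-4, 4, -8)
t=13: X=(-4, 4, -8), d=4 → +e3, X_14=(-4, 4, -7)

3


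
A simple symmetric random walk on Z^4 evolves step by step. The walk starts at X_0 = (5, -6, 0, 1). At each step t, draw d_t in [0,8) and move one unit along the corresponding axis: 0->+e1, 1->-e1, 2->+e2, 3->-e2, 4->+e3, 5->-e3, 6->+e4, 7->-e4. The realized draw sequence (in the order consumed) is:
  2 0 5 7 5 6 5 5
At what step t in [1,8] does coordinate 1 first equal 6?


t=0: X=(5, -6, 0, 1), d=2 → +e2, X_1=(5, -5, 0, 1)
t=1: X=(5, -5, 0, 1), d=0 → +e1, X_2=(6, -5, 0, 1)
t=2: X=(6, -5, 0, 1), d=5 → -e3, X_3=(6, -5, -1, 1)
t=3: X=(6, -5, -1, 1), d=7 → -e4, X_4=(6, -5, -1, 0)
t=4: X=(6, -5, -1, 0), d=5 → -e3, X_5=(6, -5, -2, 0)
t=5: X=(6, -5, -2, 0), d=6 → +e4, X_6=(6, -5, -2, 1)
t=6: X=(6, -5, -2, 1), d=5 → -e3, X_7=(6, -5, -3, 1)
t=7: X=(6, -5, -3, 1), d=5 → -e3, X_8=(6, -5, -4, 1)

2


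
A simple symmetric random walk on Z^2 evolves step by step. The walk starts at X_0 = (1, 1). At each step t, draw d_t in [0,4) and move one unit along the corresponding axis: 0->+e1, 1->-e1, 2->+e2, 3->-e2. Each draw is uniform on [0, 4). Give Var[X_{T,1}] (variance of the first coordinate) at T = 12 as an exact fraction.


Outcome values over d=0..3: [1, -1, 0, 0]
Σy = 0, Σy² = 2, M = 4
μ = 0/4 = 0,  σ² = 2/4 − (0)² = 1/2
Independent increments: Var[X_12] = 12·σ² = 12·(1/2) = 6

6


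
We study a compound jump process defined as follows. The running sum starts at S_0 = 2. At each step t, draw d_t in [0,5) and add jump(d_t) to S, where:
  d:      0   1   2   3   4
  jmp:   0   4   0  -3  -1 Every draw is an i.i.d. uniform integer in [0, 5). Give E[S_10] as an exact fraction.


2

Outcome values over d=0..4: [0, 4, 0, -3, -1]
Σy = 0, Σy² = 26, M = 5
μ = 0/5 = 0,  σ² = 26/5 − (0)² = 26/5
E[S_10] = 2 + 10·(0) = 2


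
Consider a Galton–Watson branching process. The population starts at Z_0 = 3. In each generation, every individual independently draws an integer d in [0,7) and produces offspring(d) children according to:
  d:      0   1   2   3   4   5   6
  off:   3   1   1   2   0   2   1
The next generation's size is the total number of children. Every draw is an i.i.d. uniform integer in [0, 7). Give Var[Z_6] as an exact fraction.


3529404000000/13841287201

Outcome values over d=0..6: [3, 1, 1, 2, 0, 2, 1]
Σy = 10, Σy² = 20, M = 7
μ = 10/7 = 10/7,  σ² = 20/7 − (10/7)² = 40/49
V_0 = 0, E_0 = 3
V_1 = 40/49·E_0 + (10/7)²·V_0 = 120/49;  E_1 = 30/7
V_2 = 40/49·E_1 + (10/7)²·V_1 = 20400/2401;  E_2 = 300/49
V_3 = 40/49·E_2 + (10/7)²·V_2 = 2628000/117649;  E_3 = 3000/343
V_4 = 40/49·E_3 + (10/7)²·V_3 = 303960000/5764801;  E_4 = 30000/2401
V_5 = 40/49·E_4 + (10/7)²·V_4 = 33277200000/282475249;  E_5 = 300000/16807
V_6 = 40/49·E_5 + (10/7)²·V_5 = 3529404000000/13841287201;  E_6 = 3000000/117649


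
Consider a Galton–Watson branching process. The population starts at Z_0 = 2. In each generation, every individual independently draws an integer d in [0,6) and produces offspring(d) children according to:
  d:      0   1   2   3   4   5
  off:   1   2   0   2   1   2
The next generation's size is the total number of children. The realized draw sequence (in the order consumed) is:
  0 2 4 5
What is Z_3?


gen 0: Z_0=2, draws=[0, 2], offspring=[1, 0], Z_1=1
gen 1: Z_1=1, draws=[4], offspring=[1], Z_2=1
gen 2: Z_2=1, draws=[5], offspring=[2], Z_3=2

2


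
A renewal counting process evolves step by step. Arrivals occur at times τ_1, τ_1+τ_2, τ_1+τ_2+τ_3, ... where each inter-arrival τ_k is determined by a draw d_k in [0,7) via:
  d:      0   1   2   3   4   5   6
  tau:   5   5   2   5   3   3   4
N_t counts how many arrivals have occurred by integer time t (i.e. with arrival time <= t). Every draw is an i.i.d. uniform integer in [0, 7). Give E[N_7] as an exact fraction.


71/49

Inter-arrival values over d=0..6: [5, 5, 2, 5, 3, 3, 4]
Each d has probability 1/7, so the pmf of τ is: f(2) = 1/7, f(3) = 2/7, f(4) = 1/7, f(5) = 3/7
Renewal equation for m(n) = E[N_n]: condition on τ_1 = k (if k <= n, one arrival plus a fresh copy on the remaining n−k steps): m(n) = F(n) + Σ_{k<=n} f(k)·m(n−k), where F(n) = P(τ <= n) and m(0) = 0
m(1) = F(1) = 0
m(2) = F(2) = 1/7
m(3) = F(3) = 3/7
m(4) = F(4) + f(2)·m(2) = 4/7 + 1/7·1/7 = 29/49
m(5) = F(5) + f(2)·m(3) + f(3)·m(2) = 1 + 1/7·3/7 + 2/7·1/7 = 54/49
m(6) = F(6) + f(2)·m(4) + f(3)·m(3) + f(4)·m(2) = 1 + 1/7·29/49 + 2/7·3/7 + 1/7·1/7 = 421/343
m(7) = F(7) + f(2)·m(5) + f(3)·m(4) + f(4)·m(3) + f(5)·m(2) = 1 + 1/7·54/49 + 2/7·29/49 + 1/7·3/7 + 3/7·1/7 = 71/49
E[N_7] = m(7) = 71/49


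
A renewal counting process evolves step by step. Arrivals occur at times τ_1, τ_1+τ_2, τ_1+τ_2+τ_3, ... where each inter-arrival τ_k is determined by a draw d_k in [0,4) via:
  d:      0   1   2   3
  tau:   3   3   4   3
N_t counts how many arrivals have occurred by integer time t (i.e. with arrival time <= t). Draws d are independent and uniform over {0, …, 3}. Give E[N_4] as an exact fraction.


Inter-arrival values over d=0..3: [3, 3, 4, 3]
Each d has probability 1/4, so the pmf of τ is: f(3) = 3/4, f(4) = 1/4
Renewal equation for m(n) = E[N_n]: condition on τ_1 = k (if k <= n, one arrival plus a fresh copy on the remaining n−k steps): m(n) = F(n) + Σ_{k<=n} f(k)·m(n−k), where F(n) = P(τ <= n) and m(0) = 0
m(1) = F(1) = 0
m(2) = F(2) = 0
m(3) = F(3) = 3/4
m(4) = F(4) = 1
E[N_4] = m(4) = 1

1


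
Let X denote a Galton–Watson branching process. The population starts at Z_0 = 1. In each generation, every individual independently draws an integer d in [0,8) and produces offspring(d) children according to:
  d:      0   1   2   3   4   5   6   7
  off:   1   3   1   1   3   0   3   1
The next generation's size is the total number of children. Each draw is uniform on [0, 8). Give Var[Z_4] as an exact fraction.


Outcome values over d=0..7: [1, 3, 1, 1, 3, 0, 3, 1]
Σy = 13, Σy² = 31, M = 8
μ = 13/8 = 13/8,  σ² = 31/8 − (13/8)² = 79/64
V_0 = 0, E_0 = 1
V_1 = 79/64·E_0 + (13/8)²·V_0 = 79/64;  E_1 = 13/8
V_2 = 79/64·E_1 + (13/8)²·V_1 = 21567/4096;  E_2 = 169/64
V_3 = 79/64·E_2 + (13/8)²·V_2 = 4499287/262144;  E_3 = 2197/512
V_4 = 79/64·E_3 + (13/8)²·V_3 = 849243759/16777216;  E_4 = 28561/4096

849243759/16777216


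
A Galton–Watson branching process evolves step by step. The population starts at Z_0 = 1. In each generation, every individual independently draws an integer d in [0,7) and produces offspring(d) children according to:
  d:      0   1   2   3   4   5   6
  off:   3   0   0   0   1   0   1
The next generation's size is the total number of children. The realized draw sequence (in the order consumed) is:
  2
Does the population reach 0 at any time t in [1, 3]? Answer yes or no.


gen 0: Z_0=1, draws=[2], offspring=[0], Z_1=0
gen 1: Z_1=0, draws=[], offspring=[], Z_2=0
gen 2: Z_2=0, draws=[], offspring=[], Z_3=0

yes


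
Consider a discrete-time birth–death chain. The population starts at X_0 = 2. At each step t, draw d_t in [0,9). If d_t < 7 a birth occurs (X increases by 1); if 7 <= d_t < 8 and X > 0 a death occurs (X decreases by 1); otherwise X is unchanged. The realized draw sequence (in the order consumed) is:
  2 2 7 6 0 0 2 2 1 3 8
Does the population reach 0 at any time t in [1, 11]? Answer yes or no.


no

t=0: X=2, d=2 → birth, X_1=3
t=1: X=3, d=2 → birth, X_2=4
t=2: X=4, d=7 → death, X_3=3
t=3: X=3, d=6 → birth, X_4=4
t=4: X=4, d=0 → birth, X_5=5
t=5: X=5, d=0 → birth, X_6=6
t=6: X=6, d=2 → birth, X_7=7
t=7: X=7, d=2 → birth, X_8=8
t=8: X=8, d=1 → birth, X_9=9
t=9: X=9, d=3 → birth, X_10=10
t=10: X=10, d=8 → hold, X_11=10


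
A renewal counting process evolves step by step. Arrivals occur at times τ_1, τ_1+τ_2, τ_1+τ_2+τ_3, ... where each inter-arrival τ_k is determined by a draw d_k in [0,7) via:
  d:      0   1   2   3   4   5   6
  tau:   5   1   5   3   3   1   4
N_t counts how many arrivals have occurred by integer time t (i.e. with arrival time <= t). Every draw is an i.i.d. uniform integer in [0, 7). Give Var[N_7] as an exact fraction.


554128595212/678223072849

Inter-arrival values over d=0..6: [5, 1, 5, 3, 3, 1, 4]
Each d has probability 1/7, so the pmf of τ is: f(1) = 2/7, f(3) = 2/7, f(4) = 1/7, f(5) = 2/7
Let p_n(j) = P(N_n = j), with p_0 = [1]. Condition on τ_1: p_n(0) = P(τ > n), and for j >= 1, p_n(j) = Σ_{k<=n} f(k)·p_{n−k}(j−1)
p_1 = [5/7, 2/7]  (j = 0..1)
p_2 = [5/7, 10/49, 4/49]  (j = 0..2)
p_3 = [3/7, 24/49, 20/343, 8/343]  (j = 0..3)
p_4 = [2/7, 23/49, 76/343, 40/2401, 16/2401]  (j = 0..4)
p_5 = [0, 33/49, 80/343, 208/2401, 80/16807, 32/16807]  (j = 0..5)
p_6 = [0, 3/7, 152/343, 228/2401, 528/16807, 160/117649, 64/117649]  (j = 0..6)
p_7 = [0, 17/49, 132/343, 76/343, 592/16807, 1280/117649, 320/823543, 128/823543]  (j = 0..7)
E[N_7] = Σ j·p_7(j) = 1630659/823543;  E[N_7²] = Σ j²·p_7(j) = 3901651/823543
Var[N_7] = 3901651/823543 − (1630659/823543)² = 554128595212/678223072849


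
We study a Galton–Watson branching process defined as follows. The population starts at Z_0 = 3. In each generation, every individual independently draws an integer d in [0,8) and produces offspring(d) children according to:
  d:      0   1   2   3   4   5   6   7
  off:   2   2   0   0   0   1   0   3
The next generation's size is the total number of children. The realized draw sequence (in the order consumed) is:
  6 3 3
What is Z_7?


gen 0: Z_0=3, draws=[6, 3, 3], offspring=[0, 0, 0], Z_1=0
gen 1: Z_1=0, draws=[], offspring=[], Z_2=0
gen 2: Z_2=0, draws=[], offspring=[], Z_3=0
gen 3: Z_3=0, draws=[], offspring=[], Z_4=0
gen 4: Z_4=0, draws=[], offspring=[], Z_5=0
gen 5: Z_5=0, draws=[], offspring=[], Z_6=0
gen 6: Z_6=0, draws=[], offspring=[], Z_7=0

0


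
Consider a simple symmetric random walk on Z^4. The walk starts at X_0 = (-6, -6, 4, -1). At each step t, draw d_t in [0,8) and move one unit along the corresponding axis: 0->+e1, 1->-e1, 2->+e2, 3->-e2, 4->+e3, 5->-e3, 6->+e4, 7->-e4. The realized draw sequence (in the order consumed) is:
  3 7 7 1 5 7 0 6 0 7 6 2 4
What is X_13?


(-5, -6, 4, -3)

t=0: X=(-6, -6, 4, -1), d=3 → -e2, X_1=(-6, -7, 4, -1)
t=1: X=(-6, -7, 4, -1), d=7 → -e4, X_2=(-6, -7, 4, -2)
t=2: X=(-6, -7, 4, -2), d=7 → -e4, X_3=(-6, -7, 4, -3)
t=3: X=(-6, -7, 4, -3), d=1 → -e1, X_4=(-7, -7, 4, -3)
t=4: X=(-7, -7, 4, -3), d=5 → -e3, X_5=(-7, -7, 3, -3)
t=5: X=(-7, -7, 3, -3), d=7 → -e4, X_6=(-7, -7, 3, -4)
t=6: X=(-7, -7, 3, -4), d=0 → +e1, X_7=(-6, -7, 3, -4)
t=7: X=(-6, -7, 3, -4), d=6 → +e4, X_8=(-6, -7, 3, -3)
t=8: X=(-6, -7, 3, -3), d=0 → +e1, X_9=(-5, -7, 3, -3)
t=9: X=(-5, -7, 3, -3), d=7 → -e4, X_10=(-5, -7, 3, -4)
t=10: X=(-5, -7, 3, -4), d=6 → +e4, X_11=(-5, -7, 3, -3)
t=11: X=(-5, -7, 3, -3), d=2 → +e2, X_12=(-5, -6, 3, -3)
t=12: X=(-5, -6, 3, -3), d=4 → +e3, X_13=(-5, -6, 4, -3)
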